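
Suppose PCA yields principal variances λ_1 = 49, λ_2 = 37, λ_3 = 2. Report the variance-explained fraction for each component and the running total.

Step 1 — total variance = trace(Sigma) = Σ λ_i = 49 + 37 + 2 = 88.

Step 2 — fraction explained by component i = λ_i / Σ λ:
  PC1: 49/88 = 0.5568
  PC2: 37/88 = 0.4205
  PC3: 2/88 = 0.0227

Step 3 — cumulative fraction after k components = (λ_1 + ... + λ_k) / Σ λ:
  k = 1: 49/88 = 0.5568
  k = 2: (49 + 37)/88 = 86/88 = 0.9773
  k = 3: (49 + 37 + 2)/88 = 88/88 = 1

Summary (fraction, with percent):

explained: PC1 0.5568 (55.68%), PC2 0.4205 (42.05%), PC3 0.0227 (2.27%);  cumulative: 0.5568, 0.9773, 1


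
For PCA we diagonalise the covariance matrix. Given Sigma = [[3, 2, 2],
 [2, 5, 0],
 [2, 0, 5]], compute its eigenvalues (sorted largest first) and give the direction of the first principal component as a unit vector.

Step 1 — characteristic polynomial p(λ) = det(λI - Sigma) = λ³ - tr·λ² + c_1·λ - det, where tr = trace, c_1 = sum of the principal 2×2 minors, det = det(Sigma):
  tr = 3 + 5 + 5 = 13,
  c_1 = (3·5 - (2)²) + (3·5 - (2)²) + (5·5 - (0)²) = 11 + 11 + 25 = 47,
  det = 3·(5·5 - (0)²) - (2)·((2)·5 - (0)·(2)) + (2)·((2)·(0) - 5·(2)) = 3·(25) - (2)·(10) + (2)·(-10) = 35.
  So p(λ) = λ³ - 13λ² + 47λ - 35.
Step 2 — look for an integer root (rational root theorem: any rational root is an integer divisor of 35). Testing λ = 1:
  p(1) = 1 - 13 + 47 - 35 = 0  ✓
  Dividing out (λ - 1): p(λ) = (λ - 1)(λ² - 12λ + 35).
Step 3 — remaining eigenvalues from the quadratic λ² - 12λ + 35 = 0:
  Δ = 12² - 4·35 = 144 - 140 = 4,  λ = (12 ± √4)/2 = (12 ± 2)/2 = 7 or 5.
  Sorted: λ_1 = 7,  λ_2 = 5,  λ_3 = 1  (check: sum = 13 = tr ✓).

Step 4 — unit eigenvector for λ_1 = 7: v spans the null space of (Sigma - λ_1 I), whose rows are
  r_1 = (-4, 2, 2),  r_2 = (2, -2, 0),  r_3 = (2, 0, -2).
  v is orthogonal to every row, so take v ∝ r_1 × r_2 = ((2)·(0) - (2)·(-2), (2)·(2) - (-4)·(0), (-4)·(-2) - (2)·(2)) = (4, 4, 4).
  Rescale (divide by 4): u = (1, 1, 1).
  ||u|| = √((1)² + (1)² + (1)²) = √(3) ≈ 1.7321,  v_1 = u/||u|| ≈ (0.5774, 0.5774, 0.5774) (||v_1|| = 1).

λ_1 = 7,  λ_2 = 5,  λ_3 = 1;  v_1 ≈ (0.5774, 0.5774, 0.5774)


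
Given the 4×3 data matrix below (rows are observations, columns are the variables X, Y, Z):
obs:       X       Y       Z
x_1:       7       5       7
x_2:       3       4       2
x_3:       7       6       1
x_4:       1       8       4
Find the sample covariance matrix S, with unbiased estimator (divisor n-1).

Step 1 — column means:
  mean(X) = (7 + 3 + 7 + 1) / 4 = 18/4 = 4.5
  mean(Y) = (5 + 4 + 6 + 8) / 4 = 23/4 = 5.75
  mean(Z) = (7 + 2 + 1 + 4) / 4 = 14/4 = 3.5

Step 2 — sample covariance S[i,j] = (1/(n-1)) · Σ_k (x_{k,i} - mean_i) · (x_{k,j} - mean_j), with n-1 = 3.
  S[X,X] = ((2.5)·(2.5) + (-1.5)·(-1.5) + (2.5)·(2.5) + (-3.5)·(-3.5)) / 3 = 27/3 = 9
  S[X,Y] = ((2.5)·(-0.75) + (-1.5)·(-1.75) + (2.5)·(0.25) + (-3.5)·(2.25)) / 3 = -6.5/3 = -2.1667
  S[X,Z] = ((2.5)·(3.5) + (-1.5)·(-1.5) + (2.5)·(-2.5) + (-3.5)·(0.5)) / 3 = 3/3 = 1
  S[Y,Y] = ((-0.75)·(-0.75) + (-1.75)·(-1.75) + (0.25)·(0.25) + (2.25)·(2.25)) / 3 = 8.75/3 = 2.9167
  S[Y,Z] = ((-0.75)·(3.5) + (-1.75)·(-1.5) + (0.25)·(-2.5) + (2.25)·(0.5)) / 3 = 0.5/3 = 0.1667
  S[Z,Z] = ((3.5)·(3.5) + (-1.5)·(-1.5) + (-2.5)·(-2.5) + (0.5)·(0.5)) / 3 = 21/3 = 7

S is symmetric (S[j,i] = S[i,j]). Assembling:

S = [[9, -2.1667, 1],
 [-2.1667, 2.9167, 0.1667],
 [1, 0.1667, 7]]


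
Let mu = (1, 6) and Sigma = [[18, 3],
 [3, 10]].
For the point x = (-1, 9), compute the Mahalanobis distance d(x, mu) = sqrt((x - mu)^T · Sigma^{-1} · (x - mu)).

Step 1 — centre the observation: (x - mu) = (-2, 3).

Step 2 — invert Sigma. det(Sigma) = 18·10 - (3)² = 171.
  Sigma^{-1} = (1/det) · [[d, -b], [-b, a]] = [[0.0585, -0.0175],
 [-0.0175, 0.1053]].

Step 3 — form the quadratic (x - mu)^T · Sigma^{-1} · (x - mu):
  Sigma^{-1} · (x - mu) = (-0.1696, 0.3509).
  (x - mu)^T · [Sigma^{-1} · (x - mu)] = (-2)·(-0.1696) + (3)·(0.3509) = 1.3918.

Step 4 — take square root: d = √(1.3918) ≈ 1.1798.

d(x, mu) = √(1.3918) ≈ 1.1798


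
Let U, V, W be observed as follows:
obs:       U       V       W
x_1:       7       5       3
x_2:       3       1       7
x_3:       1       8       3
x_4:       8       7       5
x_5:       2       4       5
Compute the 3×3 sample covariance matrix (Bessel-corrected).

Step 1 — column means:
  mean(U) = (7 + 3 + 1 + 8 + 2) / 5 = 21/5 = 4.2
  mean(V) = (5 + 1 + 8 + 7 + 4) / 5 = 25/5 = 5
  mean(W) = (3 + 7 + 3 + 5 + 5) / 5 = 23/5 = 4.6

Step 2 — sample covariance S[i,j] = (1/(n-1)) · Σ_k (x_{k,i} - mean_i) · (x_{k,j} - mean_j), with n-1 = 4.
  S[U,U] = ((2.8)·(2.8) + (-1.2)·(-1.2) + (-3.2)·(-3.2) + (3.8)·(3.8) + (-2.2)·(-2.2)) / 4 = 38.8/4 = 9.7
  S[U,V] = ((2.8)·(0) + (-1.2)·(-4) + (-3.2)·(3) + (3.8)·(2) + (-2.2)·(-1)) / 4 = 5/4 = 1.25
  S[U,W] = ((2.8)·(-1.6) + (-1.2)·(2.4) + (-3.2)·(-1.6) + (3.8)·(0.4) + (-2.2)·(0.4)) / 4 = -1.6/4 = -0.4
  S[V,V] = ((0)·(0) + (-4)·(-4) + (3)·(3) + (2)·(2) + (-1)·(-1)) / 4 = 30/4 = 7.5
  S[V,W] = ((0)·(-1.6) + (-4)·(2.4) + (3)·(-1.6) + (2)·(0.4) + (-1)·(0.4)) / 4 = -14/4 = -3.5
  S[W,W] = ((-1.6)·(-1.6) + (2.4)·(2.4) + (-1.6)·(-1.6) + (0.4)·(0.4) + (0.4)·(0.4)) / 4 = 11.2/4 = 2.8

S is symmetric (S[j,i] = S[i,j]). Assembling:

S = [[9.7, 1.25, -0.4],
 [1.25, 7.5, -3.5],
 [-0.4, -3.5, 2.8]]


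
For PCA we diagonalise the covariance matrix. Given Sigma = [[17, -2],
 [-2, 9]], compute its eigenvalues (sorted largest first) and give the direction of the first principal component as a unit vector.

Step 1 — characteristic polynomial of 2×2 Sigma:
  det(Sigma - λI) = λ² - trace · λ + det = 0.
  trace = 17 + 9 = 26, det = 17·9 - (-2)² = 149.
Step 2 — discriminant:
  Δ = trace² - 4·det = 676 - 596 = 80.
Step 3 — eigenvalues:
  λ = (trace ± √Δ)/2 = (26 ± 8.9443)/2,
  λ_1 = 17.4721,  λ_2 = 8.5279.

Step 4 — unit eigenvector for λ_1: solve (Sigma - λ_1 I)v = 0. First row:
  (17 - 17.4721)·v_x + (-2)·v_y = 0, i.e. (-0.4721)·v_x + (-2)·v_y = 0,
  so v ∝ (b, λ_1 - a) = (-2, 0.4721); multiply by -1 so the first entry is positive: u = (2, -0.4721).
  ||u|| = √((2)² + (-0.4721)²) = √(4.2229) ≈ 2.055,
  v_1 = u/||u|| ≈ (0.9732, -0.2298) (||v_1|| = 1).

λ_1 = 17.4721,  λ_2 = 8.5279;  v_1 ≈ (0.9732, -0.2298)


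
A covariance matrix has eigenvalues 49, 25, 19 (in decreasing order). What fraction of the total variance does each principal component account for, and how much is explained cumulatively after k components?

Step 1 — total variance = trace(Sigma) = Σ λ_i = 49 + 25 + 19 = 93.

Step 2 — fraction explained by component i = λ_i / Σ λ:
  PC1: 49/93 = 0.5269
  PC2: 25/93 = 0.2688
  PC3: 19/93 = 0.2043

Step 3 — cumulative fraction after k components = (λ_1 + ... + λ_k) / Σ λ:
  k = 1: 49/93 = 0.5269
  k = 2: (49 + 25)/93 = 74/93 = 0.7957
  k = 3: (49 + 25 + 19)/93 = 93/93 = 1

Summary (fraction, with percent):

explained: PC1 0.5269 (52.69%), PC2 0.2688 (26.88%), PC3 0.2043 (20.43%);  cumulative: 0.5269, 0.7957, 1


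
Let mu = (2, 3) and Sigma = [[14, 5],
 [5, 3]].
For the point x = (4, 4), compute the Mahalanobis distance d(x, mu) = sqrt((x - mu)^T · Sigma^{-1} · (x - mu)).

Step 1 — centre the observation: (x - mu) = (2, 1).

Step 2 — invert Sigma. det(Sigma) = 14·3 - (5)² = 17.
  Sigma^{-1} = (1/det) · [[d, -b], [-b, a]] = [[0.1765, -0.2941],
 [-0.2941, 0.8235]].

Step 3 — form the quadratic (x - mu)^T · Sigma^{-1} · (x - mu):
  Sigma^{-1} · (x - mu) = (0.0588, 0.2353).
  (x - mu)^T · [Sigma^{-1} · (x - mu)] = (2)·(0.0588) + (1)·(0.2353) = 0.3529.

Step 4 — take square root: d = √(0.3529) ≈ 0.5941.

d(x, mu) = √(0.3529) ≈ 0.5941


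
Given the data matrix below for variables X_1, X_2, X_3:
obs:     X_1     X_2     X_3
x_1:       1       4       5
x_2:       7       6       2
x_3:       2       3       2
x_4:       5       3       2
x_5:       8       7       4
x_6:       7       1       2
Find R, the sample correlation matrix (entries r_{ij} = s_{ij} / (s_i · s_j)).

Step 1 — column means:
  mean(X_1) = (1 + 7 + 2 + 5 + 8 + 7) / 6 = 30/6 = 5
  mean(X_2) = (4 + 6 + 3 + 3 + 7 + 1) / 6 = 24/6 = 4
  mean(X_3) = (5 + 2 + 2 + 2 + 4 + 2) / 6 = 17/6 = 2.8333

Step 2 — sample variances and covariances s[i,j] = (1/(n-1)) · Σ_k (x_{k,i} - mean_i) · (x_{k,j} - mean_j), with n-1 = 5:
  s[X_1,X_1] = ((-4)·(-4) + (2)·(2) + (-3)·(-3) + (0)·(0) + (3)·(3) + (2)·(2)) / 5 = 42/5 = 8.4
  s[X_1,X_2] = ((-4)·(0) + (2)·(2) + (-3)·(-1) + (0)·(-1) + (3)·(3) + (2)·(-3)) / 5 = 10/5 = 2
  s[X_1,X_3] = ((-4)·(2.1667) + (2)·(-0.8333) + (-3)·(-0.8333) + (0)·(-0.8333) + (3)·(1.1667) + (2)·(-0.8333)) / 5 = -6/5 = -1.2
  s[X_2,X_2] = ((0)·(0) + (2)·(2) + (-1)·(-1) + (-1)·(-1) + (3)·(3) + (-3)·(-3)) / 5 = 24/5 = 4.8
  s[X_2,X_3] = ((0)·(2.1667) + (2)·(-0.8333) + (-1)·(-0.8333) + (-1)·(-0.8333) + (3)·(1.1667) + (-3)·(-0.8333)) / 5 = 6/5 = 1.2
  s[X_3,X_3] = ((2.1667)·(2.1667) + (-0.8333)·(-0.8333) + (-0.8333)·(-0.8333) + (-0.8333)·(-0.8333) + (1.1667)·(1.1667) + (-0.8333)·(-0.8333)) / 5 = 8.8333/5 = 1.7667
  Sample standard deviations s_i = √(s[i,i]):
  s(X_1) = √(8.4) = 2.8983
  s(X_2) = √(4.8) = 2.1909
  s(X_3) = √(1.7667) = 1.3292

Step 3 — r_{ij} = s_{ij} / (s_i · s_j):
  r[X_1,X_1] = 1 (diagonal).
  r[X_1,X_2] = 2 / (2.8983 · 2.1909) = 2 / 6.3498 = 0.315
  r[X_1,X_3] = -1.2 / (2.8983 · 1.3292) = -1.2 / 3.8523 = -0.3115
  r[X_2,X_2] = 1 (diagonal).
  r[X_2,X_3] = 1.2 / (2.1909 · 1.3292) = 1.2 / 2.912 = 0.4121
  r[X_3,X_3] = 1 (diagonal).

R is symmetric with unit diagonal. Assembling:

R = [[1, 0.315, -0.3115],
 [0.315, 1, 0.4121],
 [-0.3115, 0.4121, 1]]


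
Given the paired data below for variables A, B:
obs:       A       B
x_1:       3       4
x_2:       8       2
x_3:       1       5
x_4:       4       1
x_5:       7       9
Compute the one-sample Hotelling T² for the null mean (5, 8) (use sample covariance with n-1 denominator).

Step 1 — sample mean vector:
  mean(A) = (3 + 8 + 1 + 4 + 7) / 5 = 23/5 = 4.6
  mean(B) = (4 + 2 + 5 + 1 + 9) / 5 = 21/5 = 4.2
  x̄ = (4.6, 4.2),  deviation x̄ - mu_0 = (4.6, 4.2) - (5, 8) = (-0.4, -3.8).

Step 2 — sample covariance matrix, S[i,j] = (1/(n-1)) · Σ_k (x_{k,i} - mean_i) · (x_{k,j} - mean_j), divisor n-1 = 4:
  S[A,A] = ((-1.6)·(-1.6) + (3.4)·(3.4) + (-3.6)·(-3.6) + (-0.6)·(-0.6) + (2.4)·(2.4)) / 4 = 33.2/4 = 8.3
  S[A,B] = ((-1.6)·(-0.2) + (3.4)·(-2.2) + (-3.6)·(0.8) + (-0.6)·(-3.2) + (2.4)·(4.8)) / 4 = 3.4/4 = 0.85
  S[B,B] = ((-0.2)·(-0.2) + (-2.2)·(-2.2) + (0.8)·(0.8) + (-3.2)·(-3.2) + (4.8)·(4.8)) / 4 = 38.8/4 = 9.7
  S = [[8.3, 0.85],
 [0.85, 9.7]].

Step 3 — invert S. det(S) = 8.3·9.7 - (0.85)² = 79.7875.
  S^{-1} = (1/det) · [[d, -b], [-b, a]] = [[0.1216, -0.0107],
 [-0.0107, 0.104]].

Step 4 — quadratic form (x̄ - mu_0)^T · S^{-1} · (x̄ - mu_0):
  S^{-1} · (x̄ - mu_0) = (-0.0081, -0.391),
  (x̄ - mu_0)^T · [...] = (-0.4)·(-0.0081) + (-3.8)·(-0.391) = 1.4892.

Step 5 — scale by n: T² = 5 · 1.4892 = 7.446.

T² ≈ 7.446


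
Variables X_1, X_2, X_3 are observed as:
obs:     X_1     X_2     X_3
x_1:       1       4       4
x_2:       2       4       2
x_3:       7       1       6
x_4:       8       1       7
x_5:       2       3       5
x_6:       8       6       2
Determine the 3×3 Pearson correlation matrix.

Step 1 — column means:
  mean(X_1) = (1 + 2 + 7 + 8 + 2 + 8) / 6 = 28/6 = 4.6667
  mean(X_2) = (4 + 4 + 1 + 1 + 3 + 6) / 6 = 19/6 = 3.1667
  mean(X_3) = (4 + 2 + 6 + 7 + 5 + 2) / 6 = 26/6 = 4.3333

Step 2 — sample variances and covariances s[i,j] = (1/(n-1)) · Σ_k (x_{k,i} - mean_i) · (x_{k,j} - mean_j), with n-1 = 5:
  s[X_1,X_1] = ((-3.6667)·(-3.6667) + (-2.6667)·(-2.6667) + (2.3333)·(2.3333) + (3.3333)·(3.3333) + (-2.6667)·(-2.6667) + (3.3333)·(3.3333)) / 5 = 55.3333/5 = 11.0667
  s[X_1,X_2] = ((-3.6667)·(0.8333) + (-2.6667)·(0.8333) + (2.3333)·(-2.1667) + (3.3333)·(-2.1667) + (-2.6667)·(-0.1667) + (3.3333)·(2.8333)) / 5 = -7.6667/5 = -1.5333
  s[X_1,X_3] = ((-3.6667)·(-0.3333) + (-2.6667)·(-2.3333) + (2.3333)·(1.6667) + (3.3333)·(2.6667) + (-2.6667)·(0.6667) + (3.3333)·(-2.3333)) / 5 = 10.6667/5 = 2.1333
  s[X_2,X_2] = ((0.8333)·(0.8333) + (0.8333)·(0.8333) + (-2.1667)·(-2.1667) + (-2.1667)·(-2.1667) + (-0.1667)·(-0.1667) + (2.8333)·(2.8333)) / 5 = 18.8333/5 = 3.7667
  s[X_2,X_3] = ((0.8333)·(-0.3333) + (0.8333)·(-2.3333) + (-2.1667)·(1.6667) + (-2.1667)·(2.6667) + (-0.1667)·(0.6667) + (2.8333)·(-2.3333)) / 5 = -18.3333/5 = -3.6667
  s[X_3,X_3] = ((-0.3333)·(-0.3333) + (-2.3333)·(-2.3333) + (1.6667)·(1.6667) + (2.6667)·(2.6667) + (0.6667)·(0.6667) + (-2.3333)·(-2.3333)) / 5 = 21.3333/5 = 4.2667
  Sample standard deviations s_i = √(s[i,i]):
  s(X_1) = √(11.0667) = 3.3267
  s(X_2) = √(3.7667) = 1.9408
  s(X_3) = √(4.2667) = 2.0656

Step 3 — r_{ij} = s_{ij} / (s_i · s_j):
  r[X_1,X_1] = 1 (diagonal).
  r[X_1,X_2] = -1.5333 / (3.3267 · 1.9408) = -1.5333 / 6.4563 = -0.2375
  r[X_1,X_3] = 2.1333 / (3.3267 · 2.0656) = 2.1333 / 6.8715 = 0.3105
  r[X_2,X_2] = 1 (diagonal).
  r[X_2,X_3] = -3.6667 / (1.9408 · 2.0656) = -3.6667 / 4.0089 = -0.9146
  r[X_3,X_3] = 1 (diagonal).

R is symmetric with unit diagonal. Assembling:

R = [[1, -0.2375, 0.3105],
 [-0.2375, 1, -0.9146],
 [0.3105, -0.9146, 1]]


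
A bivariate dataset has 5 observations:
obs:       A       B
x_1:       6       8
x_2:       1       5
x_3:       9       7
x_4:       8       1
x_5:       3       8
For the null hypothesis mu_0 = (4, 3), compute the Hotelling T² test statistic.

Step 1 — sample mean vector:
  mean(A) = (6 + 1 + 9 + 8 + 3) / 5 = 27/5 = 5.4
  mean(B) = (8 + 5 + 7 + 1 + 8) / 5 = 29/5 = 5.8
  x̄ = (5.4, 5.8),  deviation x̄ - mu_0 = (5.4, 5.8) - (4, 3) = (1.4, 2.8).

Step 2 — sample covariance matrix, S[i,j] = (1/(n-1)) · Σ_k (x_{k,i} - mean_i) · (x_{k,j} - mean_j), divisor n-1 = 4:
  S[A,A] = ((0.6)·(0.6) + (-4.4)·(-4.4) + (3.6)·(3.6) + (2.6)·(2.6) + (-2.4)·(-2.4)) / 4 = 45.2/4 = 11.3
  S[A,B] = ((0.6)·(2.2) + (-4.4)·(-0.8) + (3.6)·(1.2) + (2.6)·(-4.8) + (-2.4)·(2.2)) / 4 = -8.6/4 = -2.15
  S[B,B] = ((2.2)·(2.2) + (-0.8)·(-0.8) + (1.2)·(1.2) + (-4.8)·(-4.8) + (2.2)·(2.2)) / 4 = 34.8/4 = 8.7
  S = [[11.3, -2.15],
 [-2.15, 8.7]].

Step 3 — invert S. det(S) = 11.3·8.7 - (-2.15)² = 93.6875.
  S^{-1} = (1/det) · [[d, -b], [-b, a]] = [[0.0929, 0.0229],
 [0.0229, 0.1206]].

Step 4 — quadratic form (x̄ - mu_0)^T · S^{-1} · (x̄ - mu_0):
  S^{-1} · (x̄ - mu_0) = (0.1943, 0.3698),
  (x̄ - mu_0)^T · [...] = (1.4)·(0.1943) + (2.8)·(0.3698) = 1.3075.

Step 5 — scale by n: T² = 5 · 1.3075 = 6.5377.

T² ≈ 6.5377


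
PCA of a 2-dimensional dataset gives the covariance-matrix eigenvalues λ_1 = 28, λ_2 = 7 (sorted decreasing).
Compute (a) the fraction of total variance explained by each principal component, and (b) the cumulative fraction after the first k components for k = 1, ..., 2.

Step 1 — total variance = trace(Sigma) = Σ λ_i = 28 + 7 = 35.

Step 2 — fraction explained by component i = λ_i / Σ λ:
  PC1: 28/35 = 0.8
  PC2: 7/35 = 0.2

Step 3 — cumulative fraction after k components = (λ_1 + ... + λ_k) / Σ λ:
  k = 1: 28/35 = 0.8
  k = 2: (28 + 7)/35 = 35/35 = 1

Summary (fraction, with percent):

explained: PC1 0.8 (80%), PC2 0.2 (20%);  cumulative: 0.8, 1


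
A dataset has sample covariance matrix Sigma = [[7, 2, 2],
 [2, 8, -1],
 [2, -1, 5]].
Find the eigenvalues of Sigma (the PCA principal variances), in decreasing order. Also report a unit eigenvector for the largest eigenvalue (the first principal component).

Step 1 — characteristic polynomial p(λ) = det(λI - Sigma) = λ³ - tr·λ² + c_1·λ - det, where tr = trace, c_1 = sum of the principal 2×2 minors, det = det(Sigma):
  tr = 7 + 8 + 5 = 20,
  c_1 = (7·8 - (2)²) + (7·5 - (2)²) + (8·5 - (-1)²) = 52 + 31 + 39 = 122,
  det = 7·(8·5 - (-1)²) - (2)·((2)·5 - (-1)·(2)) + (2)·((2)·(-1) - 8·(2)) = 7·(39) - (2)·(12) + (2)·(-18) = 213.
  So p(λ) = λ³ - 20λ² + 122λ - 213.
Step 2 — look for an integer root (rational root theorem: any rational root is an integer divisor of 213). Testing λ = 3:
  p(3) = 27 - 180 + 366 - 213 = 0  ✓
  Dividing out (λ - 3): p(λ) = (λ - 3)(λ² - 17λ + 71).
Step 3 — remaining eigenvalues from the quadratic λ² - 17λ + 71 = 0:
  Δ = 17² - 4·71 = 289 - 284 = 5,  λ = (17 ± √5)/2 = (17 ± 2.2361)/2 ≈ 9.618 or 7.382.
  Sorted: λ_1 = 9.618,  λ_2 = 7.382,  λ_3 = 3  (check: sum = 20 = tr ✓).

Step 4 — unit eigenvector for λ_1 ≈ 9.618: v spans the null space of (Sigma - λ_1 I), whose rows are
  r_1 = (-2.618, 2, 2),  r_2 = (2, -1.618, -1),  r_3 = (2, -1, -4.618).
  v is orthogonal to every row, so take v ∝ r_1 × r_2 = ((2)·(-1) - (2)·(-1.618), (2)·(2) - (-2.618)·(-1), (-2.618)·(-1.618) - (2)·(2)) ≈ (1.2361, 1.382, 0.2361).
  Let u = (1.2361, 1.382, 0.2361).
  ||u|| = √((1.2361)² + (1.382)² + (0.2361)²) = √(3.4934) ≈ 1.8691,  v_1 = u/||u|| ≈ (0.6613, 0.7394, 0.1263) (||v_1|| = 1).

λ_1 = 9.618,  λ_2 = 7.382,  λ_3 = 3;  v_1 ≈ (0.6613, 0.7394, 0.1263)


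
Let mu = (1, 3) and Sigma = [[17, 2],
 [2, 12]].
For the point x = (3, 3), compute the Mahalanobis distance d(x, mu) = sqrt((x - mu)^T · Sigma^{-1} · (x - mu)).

Step 1 — centre the observation: (x - mu) = (2, 0).

Step 2 — invert Sigma. det(Sigma) = 17·12 - (2)² = 200.
  Sigma^{-1} = (1/det) · [[d, -b], [-b, a]] = [[0.06, -0.01],
 [-0.01, 0.085]].

Step 3 — form the quadratic (x - mu)^T · Sigma^{-1} · (x - mu):
  Sigma^{-1} · (x - mu) = (0.12, -0.02).
  (x - mu)^T · [Sigma^{-1} · (x - mu)] = (2)·(0.12) + (0)·(-0.02) = 0.24.

Step 4 — take square root: d = √(0.24) ≈ 0.4899.

d(x, mu) = √(0.24) ≈ 0.4899


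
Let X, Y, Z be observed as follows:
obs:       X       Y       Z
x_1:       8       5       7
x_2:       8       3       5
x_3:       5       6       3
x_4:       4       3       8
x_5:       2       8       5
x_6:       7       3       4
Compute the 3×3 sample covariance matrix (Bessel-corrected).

Step 1 — column means:
  mean(X) = (8 + 8 + 5 + 4 + 2 + 7) / 6 = 34/6 = 5.6667
  mean(Y) = (5 + 3 + 6 + 3 + 8 + 3) / 6 = 28/6 = 4.6667
  mean(Z) = (7 + 5 + 3 + 8 + 5 + 4) / 6 = 32/6 = 5.3333

Step 2 — sample covariance S[i,j] = (1/(n-1)) · Σ_k (x_{k,i} - mean_i) · (x_{k,j} - mean_j), with n-1 = 5.
  S[X,X] = ((2.3333)·(2.3333) + (2.3333)·(2.3333) + (-0.6667)·(-0.6667) + (-1.6667)·(-1.6667) + (-3.6667)·(-3.6667) + (1.3333)·(1.3333)) / 5 = 29.3333/5 = 5.8667
  S[X,Y] = ((2.3333)·(0.3333) + (2.3333)·(-1.6667) + (-0.6667)·(1.3333) + (-1.6667)·(-1.6667) + (-3.6667)·(3.3333) + (1.3333)·(-1.6667)) / 5 = -15.6667/5 = -3.1333
  S[X,Z] = ((2.3333)·(1.6667) + (2.3333)·(-0.3333) + (-0.6667)·(-2.3333) + (-1.6667)·(2.6667) + (-3.6667)·(-0.3333) + (1.3333)·(-1.3333)) / 5 = -0.3333/5 = -0.0667
  S[Y,Y] = ((0.3333)·(0.3333) + (-1.6667)·(-1.6667) + (1.3333)·(1.3333) + (-1.6667)·(-1.6667) + (3.3333)·(3.3333) + (-1.6667)·(-1.6667)) / 5 = 21.3333/5 = 4.2667
  S[Y,Z] = ((0.3333)·(1.6667) + (-1.6667)·(-0.3333) + (1.3333)·(-2.3333) + (-1.6667)·(2.6667) + (3.3333)·(-0.3333) + (-1.6667)·(-1.3333)) / 5 = -5.3333/5 = -1.0667
  S[Z,Z] = ((1.6667)·(1.6667) + (-0.3333)·(-0.3333) + (-2.3333)·(-2.3333) + (2.6667)·(2.6667) + (-0.3333)·(-0.3333) + (-1.3333)·(-1.3333)) / 5 = 17.3333/5 = 3.4667

S is symmetric (S[j,i] = S[i,j]). Assembling:

S = [[5.8667, -3.1333, -0.0667],
 [-3.1333, 4.2667, -1.0667],
 [-0.0667, -1.0667, 3.4667]]


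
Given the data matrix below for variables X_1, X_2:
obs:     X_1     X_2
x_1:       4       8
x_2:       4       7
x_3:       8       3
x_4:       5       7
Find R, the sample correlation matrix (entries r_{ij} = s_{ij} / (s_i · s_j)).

Step 1 — column means:
  mean(X_1) = (4 + 4 + 8 + 5) / 4 = 21/4 = 5.25
  mean(X_2) = (8 + 7 + 3 + 7) / 4 = 25/4 = 6.25

Step 2 — sample variances and covariances s[i,j] = (1/(n-1)) · Σ_k (x_{k,i} - mean_i) · (x_{k,j} - mean_j), with n-1 = 3:
  s[X_1,X_1] = ((-1.25)·(-1.25) + (-1.25)·(-1.25) + (2.75)·(2.75) + (-0.25)·(-0.25)) / 3 = 10.75/3 = 3.5833
  s[X_1,X_2] = ((-1.25)·(1.75) + (-1.25)·(0.75) + (2.75)·(-3.25) + (-0.25)·(0.75)) / 3 = -12.25/3 = -4.0833
  s[X_2,X_2] = ((1.75)·(1.75) + (0.75)·(0.75) + (-3.25)·(-3.25) + (0.75)·(0.75)) / 3 = 14.75/3 = 4.9167
  Sample standard deviations s_i = √(s[i,i]):
  s(X_1) = √(3.5833) = 1.893
  s(X_2) = √(4.9167) = 2.2174

Step 3 — r_{ij} = s_{ij} / (s_i · s_j):
  r[X_1,X_1] = 1 (diagonal).
  r[X_1,X_2] = -4.0833 / (1.893 · 2.2174) = -4.0833 / 4.1974 = -0.9728
  r[X_2,X_2] = 1 (diagonal).

R is symmetric with unit diagonal. Assembling:

R = [[1, -0.9728],
 [-0.9728, 1]]


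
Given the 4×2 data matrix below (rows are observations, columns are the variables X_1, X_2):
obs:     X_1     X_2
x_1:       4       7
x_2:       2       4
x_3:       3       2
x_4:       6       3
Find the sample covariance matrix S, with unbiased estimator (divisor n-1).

Step 1 — column means:
  mean(X_1) = (4 + 2 + 3 + 6) / 4 = 15/4 = 3.75
  mean(X_2) = (7 + 4 + 2 + 3) / 4 = 16/4 = 4

Step 2 — sample covariance S[i,j] = (1/(n-1)) · Σ_k (x_{k,i} - mean_i) · (x_{k,j} - mean_j), with n-1 = 3.
  S[X_1,X_1] = ((0.25)·(0.25) + (-1.75)·(-1.75) + (-0.75)·(-0.75) + (2.25)·(2.25)) / 3 = 8.75/3 = 2.9167
  S[X_1,X_2] = ((0.25)·(3) + (-1.75)·(0) + (-0.75)·(-2) + (2.25)·(-1)) / 3 = 0/3 = 0
  S[X_2,X_2] = ((3)·(3) + (0)·(0) + (-2)·(-2) + (-1)·(-1)) / 3 = 14/3 = 4.6667

S is symmetric (S[j,i] = S[i,j]). Assembling:

S = [[2.9167, 0],
 [0, 4.6667]]


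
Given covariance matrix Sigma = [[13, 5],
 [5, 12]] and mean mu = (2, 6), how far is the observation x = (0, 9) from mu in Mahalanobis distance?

Step 1 — centre the observation: (x - mu) = (-2, 3).

Step 2 — invert Sigma. det(Sigma) = 13·12 - (5)² = 131.
  Sigma^{-1} = (1/det) · [[d, -b], [-b, a]] = [[0.0916, -0.0382],
 [-0.0382, 0.0992]].

Step 3 — form the quadratic (x - mu)^T · Sigma^{-1} · (x - mu):
  Sigma^{-1} · (x - mu) = (-0.2977, 0.374).
  (x - mu)^T · [Sigma^{-1} · (x - mu)] = (-2)·(-0.2977) + (3)·(0.374) = 1.7176.

Step 4 — take square root: d = √(1.7176) ≈ 1.3106.

d(x, mu) = √(1.7176) ≈ 1.3106


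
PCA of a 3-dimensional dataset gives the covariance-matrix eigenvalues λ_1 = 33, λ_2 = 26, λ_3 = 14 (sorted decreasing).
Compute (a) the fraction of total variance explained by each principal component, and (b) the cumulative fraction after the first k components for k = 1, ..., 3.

Step 1 — total variance = trace(Sigma) = Σ λ_i = 33 + 26 + 14 = 73.

Step 2 — fraction explained by component i = λ_i / Σ λ:
  PC1: 33/73 = 0.4521
  PC2: 26/73 = 0.3562
  PC3: 14/73 = 0.1918

Step 3 — cumulative fraction after k components = (λ_1 + ... + λ_k) / Σ λ:
  k = 1: 33/73 = 0.4521
  k = 2: (33 + 26)/73 = 59/73 = 0.8082
  k = 3: (33 + 26 + 14)/73 = 73/73 = 1

Summary (fraction, with percent):

explained: PC1 0.4521 (45.21%), PC2 0.3562 (35.62%), PC3 0.1918 (19.18%);  cumulative: 0.4521, 0.8082, 1


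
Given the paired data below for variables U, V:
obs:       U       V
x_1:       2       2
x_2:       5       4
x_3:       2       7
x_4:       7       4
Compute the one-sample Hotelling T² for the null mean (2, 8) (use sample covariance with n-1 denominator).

Step 1 — sample mean vector:
  mean(U) = (2 + 5 + 2 + 7) / 4 = 16/4 = 4
  mean(V) = (2 + 4 + 7 + 4) / 4 = 17/4 = 4.25
  x̄ = (4, 4.25),  deviation x̄ - mu_0 = (4, 4.25) - (2, 8) = (2, -3.75).

Step 2 — sample covariance matrix, S[i,j] = (1/(n-1)) · Σ_k (x_{k,i} - mean_i) · (x_{k,j} - mean_j), divisor n-1 = 3:
  S[U,U] = ((-2)·(-2) + (1)·(1) + (-2)·(-2) + (3)·(3)) / 3 = 18/3 = 6
  S[U,V] = ((-2)·(-2.25) + (1)·(-0.25) + (-2)·(2.75) + (3)·(-0.25)) / 3 = -2/3 = -0.6667
  S[V,V] = ((-2.25)·(-2.25) + (-0.25)·(-0.25) + (2.75)·(2.75) + (-0.25)·(-0.25)) / 3 = 12.75/3 = 4.25
  S = [[6, -0.6667],
 [-0.6667, 4.25]].

Step 3 — invert S. det(S) = 6·4.25 - (-0.6667)² = 25.0556.
  S^{-1} = (1/det) · [[d, -b], [-b, a]] = [[0.1696, 0.0266],
 [0.0266, 0.2395]].

Step 4 — quadratic form (x̄ - mu_0)^T · S^{-1} · (x̄ - mu_0):
  S^{-1} · (x̄ - mu_0) = (0.2395, -0.8448),
  (x̄ - mu_0)^T · [...] = (2)·(0.2395) + (-3.75)·(-0.8448) = 3.6469.

Step 5 — scale by n: T² = 4 · 3.6469 = 14.5876.

T² ≈ 14.5876


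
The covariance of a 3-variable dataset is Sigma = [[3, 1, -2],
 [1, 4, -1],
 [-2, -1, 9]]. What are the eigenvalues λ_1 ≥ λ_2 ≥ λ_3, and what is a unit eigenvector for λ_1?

Step 1 — characteristic polynomial p(λ) = det(λI - Sigma) = λ³ - tr·λ² + c_1·λ - det, where tr = trace, c_1 = sum of the principal 2×2 minors, det = det(Sigma):
  tr = 3 + 4 + 9 = 16,
  c_1 = (3·4 - (1)²) + (3·9 - (-2)²) + (4·9 - (-1)²) = 11 + 23 + 35 = 69,
  det = 3·(4·9 - (-1)²) - (1)·((1)·9 - (-1)·(-2)) + (-2)·((1)·(-1) - 4·(-2)) = 3·(35) - (1)·(7) + (-2)·(7) = 84.
  So p(λ) = λ³ - 16λ² + 69λ - 84.
Step 2 — look for an integer root (rational root theorem: any rational root is an integer divisor of 84). Testing λ = 4:
  p(4) = 64 - 256 + 276 - 84 = 0  ✓
  Dividing out (λ - 4): p(λ) = (λ - 4)(λ² - 12λ + 21).
Step 3 — remaining eigenvalues from the quadratic λ² - 12λ + 21 = 0:
  Δ = 12² - 4·21 = 144 - 84 = 60,  λ = (12 ± √60)/2 = (12 ± 7.746)/2 ≈ 9.873 or 2.127.
  Sorted: λ_1 = 9.873,  λ_2 = 4,  λ_3 = 2.127  (check: sum = 16 = tr ✓).

Step 4 — unit eigenvector for λ_1 ≈ 9.873: v spans the null space of (Sigma - λ_1 I), whose rows are
  r_1 = (-6.873, 1, -2),  r_2 = (1, -5.873, -1),  r_3 = (-2, -1, -0.873).
  v is orthogonal to every row, so take v ∝ r_1 × r_2 = ((1)·(-1) - (-2)·(-5.873), (-2)·(1) - (-6.873)·(-1), (-6.873)·(-5.873) - (1)·(1)) ≈ (-12.746, -8.873, 39.3649).
  Rescale (multiply by -1 so the first nonzero entry is positive): u = (12.746, 8.873, -39.3649).
  ||u|| = √((12.746)² + (8.873)² + (-39.3649)²) = √(1790.7862) ≈ 42.3177,  v_1 = u/||u|| ≈ (0.3012, 0.2097, -0.9302) (||v_1|| = 1).

λ_1 = 9.873,  λ_2 = 4,  λ_3 = 2.127;  v_1 ≈ (0.3012, 0.2097, -0.9302)


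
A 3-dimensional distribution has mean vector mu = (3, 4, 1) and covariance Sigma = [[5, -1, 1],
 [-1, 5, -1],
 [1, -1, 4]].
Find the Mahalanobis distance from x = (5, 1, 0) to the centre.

Step 1 — centre the observation: (x - mu) = (2, -3, -1).

Step 2 — invert Sigma (cofactor / det for 3×3, or solve directly):
  Sigma^{-1} = [[0.2159, 0.0341, -0.0455],
 [0.0341, 0.2159, 0.0455],
 [-0.0455, 0.0455, 0.2727]].

Step 3 — form the quadratic (x - mu)^T · Sigma^{-1} · (x - mu):
  Sigma^{-1} · (x - mu) = (0.375, -0.625, -0.5).
  (x - mu)^T · [Sigma^{-1} · (x - mu)] = (2)·(0.375) + (-3)·(-0.625) + (-1)·(-0.5) = 3.125.

Step 4 — take square root: d = √(3.125) ≈ 1.7678.

d(x, mu) = √(3.125) ≈ 1.7678


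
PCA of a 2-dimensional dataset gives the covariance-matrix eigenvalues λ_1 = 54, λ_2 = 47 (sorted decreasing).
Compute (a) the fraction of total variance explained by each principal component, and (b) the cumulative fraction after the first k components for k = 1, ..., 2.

Step 1 — total variance = trace(Sigma) = Σ λ_i = 54 + 47 = 101.

Step 2 — fraction explained by component i = λ_i / Σ λ:
  PC1: 54/101 = 0.5347
  PC2: 47/101 = 0.4653

Step 3 — cumulative fraction after k components = (λ_1 + ... + λ_k) / Σ λ:
  k = 1: 54/101 = 0.5347
  k = 2: (54 + 47)/101 = 101/101 = 1

Summary (fraction, with percent):

explained: PC1 0.5347 (53.47%), PC2 0.4653 (46.53%);  cumulative: 0.5347, 1


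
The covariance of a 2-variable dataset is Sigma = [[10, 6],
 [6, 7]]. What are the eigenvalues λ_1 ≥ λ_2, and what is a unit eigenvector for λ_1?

Step 1 — characteristic polynomial of 2×2 Sigma:
  det(Sigma - λI) = λ² - trace · λ + det = 0.
  trace = 10 + 7 = 17, det = 10·7 - (6)² = 34.
Step 2 — discriminant:
  Δ = trace² - 4·det = 289 - 136 = 153.
Step 3 — eigenvalues:
  λ = (trace ± √Δ)/2 = (17 ± 12.3693)/2,
  λ_1 = 14.6847,  λ_2 = 2.3153.

Step 4 — unit eigenvector for λ_1: solve (Sigma - λ_1 I)v = 0. First row:
  (10 - 14.6847)·v_x + (6)·v_y = 0, i.e. (-4.6847)·v_x + (6)·v_y = 0,
  so v ∝ (b, λ_1 - a) = (6, 4.6847) = u.
  ||u|| = √((6)² + (4.6847)²) = √(57.946) ≈ 7.6122,
  v_1 = u/||u|| ≈ (0.7882, 0.6154) (||v_1|| = 1).

λ_1 = 14.6847,  λ_2 = 2.3153;  v_1 ≈ (0.7882, 0.6154)


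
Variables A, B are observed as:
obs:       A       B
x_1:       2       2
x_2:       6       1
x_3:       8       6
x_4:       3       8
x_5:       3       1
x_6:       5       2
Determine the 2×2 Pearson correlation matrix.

Step 1 — column means:
  mean(A) = (2 + 6 + 8 + 3 + 3 + 5) / 6 = 27/6 = 4.5
  mean(B) = (2 + 1 + 6 + 8 + 1 + 2) / 6 = 20/6 = 3.3333

Step 2 — sample variances and covariances s[i,j] = (1/(n-1)) · Σ_k (x_{k,i} - mean_i) · (x_{k,j} - mean_j), with n-1 = 5:
  s[A,A] = ((-2.5)·(-2.5) + (1.5)·(1.5) + (3.5)·(3.5) + (-1.5)·(-1.5) + (-1.5)·(-1.5) + (0.5)·(0.5)) / 5 = 25.5/5 = 5.1
  s[A,B] = ((-2.5)·(-1.3333) + (1.5)·(-2.3333) + (3.5)·(2.6667) + (-1.5)·(4.6667) + (-1.5)·(-2.3333) + (0.5)·(-1.3333)) / 5 = 5/5 = 1
  s[B,B] = ((-1.3333)·(-1.3333) + (-2.3333)·(-2.3333) + (2.6667)·(2.6667) + (4.6667)·(4.6667) + (-2.3333)·(-2.3333) + (-1.3333)·(-1.3333)) / 5 = 43.3333/5 = 8.6667
  Sample standard deviations s_i = √(s[i,i]):
  s(A) = √(5.1) = 2.2583
  s(B) = √(8.6667) = 2.9439

Step 3 — r_{ij} = s_{ij} / (s_i · s_j):
  r[A,A] = 1 (diagonal).
  r[A,B] = 1 / (2.2583 · 2.9439) = 1 / 6.6483 = 0.1504
  r[B,B] = 1 (diagonal).

R is symmetric with unit diagonal. Assembling:

R = [[1, 0.1504],
 [0.1504, 1]]


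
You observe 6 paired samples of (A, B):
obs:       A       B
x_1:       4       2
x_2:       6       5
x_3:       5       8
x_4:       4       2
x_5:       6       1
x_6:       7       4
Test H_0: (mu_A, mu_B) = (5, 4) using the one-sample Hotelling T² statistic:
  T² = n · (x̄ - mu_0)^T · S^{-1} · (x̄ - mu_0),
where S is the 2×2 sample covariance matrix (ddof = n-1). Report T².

Step 1 — sample mean vector:
  mean(A) = (4 + 6 + 5 + 4 + 6 + 7) / 6 = 32/6 = 5.3333
  mean(B) = (2 + 5 + 8 + 2 + 1 + 4) / 6 = 22/6 = 3.6667
  x̄ = (5.3333, 3.6667),  deviation x̄ - mu_0 = (5.3333, 3.6667) - (5, 4) = (0.3333, -0.3333).

Step 2 — sample covariance matrix, S[i,j] = (1/(n-1)) · Σ_k (x_{k,i} - mean_i) · (x_{k,j} - mean_j), divisor n-1 = 5:
  S[A,A] = ((-1.3333)·(-1.3333) + (0.6667)·(0.6667) + (-0.3333)·(-0.3333) + (-1.3333)·(-1.3333) + (0.6667)·(0.6667) + (1.6667)·(1.6667)) / 5 = 7.3333/5 = 1.4667
  S[A,B] = ((-1.3333)·(-1.6667) + (0.6667)·(1.3333) + (-0.3333)·(4.3333) + (-1.3333)·(-1.6667) + (0.6667)·(-2.6667) + (1.6667)·(0.3333)) / 5 = 2.6667/5 = 0.5333
  S[B,B] = ((-1.6667)·(-1.6667) + (1.3333)·(1.3333) + (4.3333)·(4.3333) + (-1.6667)·(-1.6667) + (-2.6667)·(-2.6667) + (0.3333)·(0.3333)) / 5 = 33.3333/5 = 6.6667
  S = [[1.4667, 0.5333],
 [0.5333, 6.6667]].

Step 3 — invert S. det(S) = 1.4667·6.6667 - (0.5333)² = 9.4933.
  S^{-1} = (1/det) · [[d, -b], [-b, a]] = [[0.7022, -0.0562],
 [-0.0562, 0.1545]].

Step 4 — quadratic form (x̄ - mu_0)^T · S^{-1} · (x̄ - mu_0):
  S^{-1} · (x̄ - mu_0) = (0.2528, -0.0702),
  (x̄ - mu_0)^T · [...] = (0.3333)·(0.2528) + (-0.3333)·(-0.0702) = 0.1077.

Step 5 — scale by n: T² = 6 · 0.1077 = 0.6461.

T² ≈ 0.6461


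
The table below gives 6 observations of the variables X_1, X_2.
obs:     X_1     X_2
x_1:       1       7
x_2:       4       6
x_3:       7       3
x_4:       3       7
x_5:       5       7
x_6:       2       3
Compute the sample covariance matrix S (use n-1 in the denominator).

Step 1 — column means:
  mean(X_1) = (1 + 4 + 7 + 3 + 5 + 2) / 6 = 22/6 = 3.6667
  mean(X_2) = (7 + 6 + 3 + 7 + 7 + 3) / 6 = 33/6 = 5.5

Step 2 — sample covariance S[i,j] = (1/(n-1)) · Σ_k (x_{k,i} - mean_i) · (x_{k,j} - mean_j), with n-1 = 5.
  S[X_1,X_1] = ((-2.6667)·(-2.6667) + (0.3333)·(0.3333) + (3.3333)·(3.3333) + (-0.6667)·(-0.6667) + (1.3333)·(1.3333) + (-1.6667)·(-1.6667)) / 5 = 23.3333/5 = 4.6667
  S[X_1,X_2] = ((-2.6667)·(1.5) + (0.3333)·(0.5) + (3.3333)·(-2.5) + (-0.6667)·(1.5) + (1.3333)·(1.5) + (-1.6667)·(-2.5)) / 5 = -7/5 = -1.4
  S[X_2,X_2] = ((1.5)·(1.5) + (0.5)·(0.5) + (-2.5)·(-2.5) + (1.5)·(1.5) + (1.5)·(1.5) + (-2.5)·(-2.5)) / 5 = 19.5/5 = 3.9

S is symmetric (S[j,i] = S[i,j]). Assembling:

S = [[4.6667, -1.4],
 [-1.4, 3.9]]


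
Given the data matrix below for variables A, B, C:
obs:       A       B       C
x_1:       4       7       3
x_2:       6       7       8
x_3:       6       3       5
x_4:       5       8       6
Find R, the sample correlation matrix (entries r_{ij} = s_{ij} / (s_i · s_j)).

Step 1 — column means:
  mean(A) = (4 + 6 + 6 + 5) / 4 = 21/4 = 5.25
  mean(B) = (7 + 7 + 3 + 8) / 4 = 25/4 = 6.25
  mean(C) = (3 + 8 + 5 + 6) / 4 = 22/4 = 5.5

Step 2 — sample variances and covariances s[i,j] = (1/(n-1)) · Σ_k (x_{k,i} - mean_i) · (x_{k,j} - mean_j), with n-1 = 3:
  s[A,A] = ((-1.25)·(-1.25) + (0.75)·(0.75) + (0.75)·(0.75) + (-0.25)·(-0.25)) / 3 = 2.75/3 = 0.9167
  s[A,B] = ((-1.25)·(0.75) + (0.75)·(0.75) + (0.75)·(-3.25) + (-0.25)·(1.75)) / 3 = -3.25/3 = -1.0833
  s[A,C] = ((-1.25)·(-2.5) + (0.75)·(2.5) + (0.75)·(-0.5) + (-0.25)·(0.5)) / 3 = 4.5/3 = 1.5
  s[B,B] = ((0.75)·(0.75) + (0.75)·(0.75) + (-3.25)·(-3.25) + (1.75)·(1.75)) / 3 = 14.75/3 = 4.9167
  s[B,C] = ((0.75)·(-2.5) + (0.75)·(2.5) + (-3.25)·(-0.5) + (1.75)·(0.5)) / 3 = 2.5/3 = 0.8333
  s[C,C] = ((-2.5)·(-2.5) + (2.5)·(2.5) + (-0.5)·(-0.5) + (0.5)·(0.5)) / 3 = 13/3 = 4.3333
  Sample standard deviations s_i = √(s[i,i]):
  s(A) = √(0.9167) = 0.9574
  s(B) = √(4.9167) = 2.2174
  s(C) = √(4.3333) = 2.0817

Step 3 — r_{ij} = s_{ij} / (s_i · s_j):
  r[A,A] = 1 (diagonal).
  r[A,B] = -1.0833 / (0.9574 · 2.2174) = -1.0833 / 2.123 = -0.5103
  r[A,C] = 1.5 / (0.9574 · 2.0817) = 1.5 / 1.993 = 0.7526
  r[B,B] = 1 (diagonal).
  r[B,C] = 0.8333 / (2.2174 · 2.0817) = 0.8333 / 4.6158 = 0.1805
  r[C,C] = 1 (diagonal).

R is symmetric with unit diagonal. Assembling:

R = [[1, -0.5103, 0.7526],
 [-0.5103, 1, 0.1805],
 [0.7526, 0.1805, 1]]


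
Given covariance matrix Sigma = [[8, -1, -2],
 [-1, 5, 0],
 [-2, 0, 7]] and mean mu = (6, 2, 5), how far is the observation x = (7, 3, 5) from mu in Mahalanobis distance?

Step 1 — centre the observation: (x - mu) = (1, 1, 0).

Step 2 — invert Sigma (cofactor / det for 3×3, or solve directly):
  Sigma^{-1} = [[0.1383, 0.0277, 0.0395],
 [0.0277, 0.2055, 0.0079],
 [0.0395, 0.0079, 0.1542]].

Step 3 — form the quadratic (x - mu)^T · Sigma^{-1} · (x - mu):
  Sigma^{-1} · (x - mu) = (0.166, 0.2332, 0.0474).
  (x - mu)^T · [Sigma^{-1} · (x - mu)] = (1)·(0.166) + (1)·(0.2332) + (0)·(0.0474) = 0.3992.

Step 4 — take square root: d = √(0.3992) ≈ 0.6318.

d(x, mu) = √(0.3992) ≈ 0.6318


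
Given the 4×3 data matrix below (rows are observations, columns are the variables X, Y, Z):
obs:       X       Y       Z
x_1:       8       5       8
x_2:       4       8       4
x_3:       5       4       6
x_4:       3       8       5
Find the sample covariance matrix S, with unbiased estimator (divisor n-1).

Step 1 — column means:
  mean(X) = (8 + 4 + 5 + 3) / 4 = 20/4 = 5
  mean(Y) = (5 + 8 + 4 + 8) / 4 = 25/4 = 6.25
  mean(Z) = (8 + 4 + 6 + 5) / 4 = 23/4 = 5.75

Step 2 — sample covariance S[i,j] = (1/(n-1)) · Σ_k (x_{k,i} - mean_i) · (x_{k,j} - mean_j), with n-1 = 3.
  S[X,X] = ((3)·(3) + (-1)·(-1) + (0)·(0) + (-2)·(-2)) / 3 = 14/3 = 4.6667
  S[X,Y] = ((3)·(-1.25) + (-1)·(1.75) + (0)·(-2.25) + (-2)·(1.75)) / 3 = -9/3 = -3
  S[X,Z] = ((3)·(2.25) + (-1)·(-1.75) + (0)·(0.25) + (-2)·(-0.75)) / 3 = 10/3 = 3.3333
  S[Y,Y] = ((-1.25)·(-1.25) + (1.75)·(1.75) + (-2.25)·(-2.25) + (1.75)·(1.75)) / 3 = 12.75/3 = 4.25
  S[Y,Z] = ((-1.25)·(2.25) + (1.75)·(-1.75) + (-2.25)·(0.25) + (1.75)·(-0.75)) / 3 = -7.75/3 = -2.5833
  S[Z,Z] = ((2.25)·(2.25) + (-1.75)·(-1.75) + (0.25)·(0.25) + (-0.75)·(-0.75)) / 3 = 8.75/3 = 2.9167

S is symmetric (S[j,i] = S[i,j]). Assembling:

S = [[4.6667, -3, 3.3333],
 [-3, 4.25, -2.5833],
 [3.3333, -2.5833, 2.9167]]


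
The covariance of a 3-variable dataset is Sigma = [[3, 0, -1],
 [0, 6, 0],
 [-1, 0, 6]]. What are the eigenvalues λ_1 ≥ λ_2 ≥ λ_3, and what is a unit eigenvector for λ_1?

Step 1 — characteristic polynomial p(λ) = det(λI - Sigma) = λ³ - tr·λ² + c_1·λ - det, where tr = trace, c_1 = sum of the principal 2×2 minors, det = det(Sigma):
  tr = 3 + 6 + 6 = 15,
  c_1 = (3·6 - (0)²) + (3·6 - (-1)²) + (6·6 - (0)²) = 18 + 17 + 36 = 71,
  det = 3·(6·6 - (0)²) - (0)·((0)·6 - (0)·(-1)) + (-1)·((0)·(0) - 6·(-1)) = 3·(36) - (0)·(0) + (-1)·(6) = 102.
  So p(λ) = λ³ - 15λ² + 71λ - 102.
Step 2 — look for an integer root (rational root theorem: any rational root is an integer divisor of 102). Testing λ = 6:
  p(6) = 216 - 540 + 426 - 102 = 0  ✓
  Dividing out (λ - 6): p(λ) = (λ - 6)(λ² - 9λ + 17).
Step 3 — remaining eigenvalues from the quadratic λ² - 9λ + 17 = 0:
  Δ = 9² - 4·17 = 81 - 68 = 13,  λ = (9 ± √13)/2 = (9 ± 3.6056)/2 ≈ 6.3028 or 2.6972.
  Sorted: λ_1 = 6.3028,  λ_2 = 6,  λ_3 = 2.6972  (check: sum = 15 = tr ✓).

Step 4 — unit eigenvector for λ_1 ≈ 6.3028: v spans the null space of (Sigma - λ_1 I), whose rows are
  r_1 = (-3.3028, 0, -1),  r_2 = (0, -0.3028, 0),  r_3 = (-1, 0, -0.3028).
  v is orthogonal to every row, so take v ∝ r_1 × r_2 = ((0)·(0) - (-1)·(-0.3028), (-1)·(0) - (-3.3028)·(0), (-3.3028)·(-0.3028) - (0)·(0)) ≈ (-0.3028, 0, 1).
  Rescale (multiply by -1 so the first nonzero entry is positive): u = (0.3028, 0, -1).
  ||u|| = √((0.3028)² + (0)² + (-1)²) = √(1.0917) ≈ 1.0448,  v_1 = u/||u|| ≈ (0.2898, 0, -0.9571) (||v_1|| = 1).

λ_1 = 6.3028,  λ_2 = 6,  λ_3 = 2.6972;  v_1 ≈ (0.2898, 0, -0.9571)


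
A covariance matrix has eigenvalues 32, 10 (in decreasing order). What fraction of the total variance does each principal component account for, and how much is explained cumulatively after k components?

Step 1 — total variance = trace(Sigma) = Σ λ_i = 32 + 10 = 42.

Step 2 — fraction explained by component i = λ_i / Σ λ:
  PC1: 32/42 = 0.7619
  PC2: 10/42 = 0.2381

Step 3 — cumulative fraction after k components = (λ_1 + ... + λ_k) / Σ λ:
  k = 1: 32/42 = 0.7619
  k = 2: (32 + 10)/42 = 42/42 = 1

Summary (fraction, with percent):

explained: PC1 0.7619 (76.19%), PC2 0.2381 (23.81%);  cumulative: 0.7619, 1


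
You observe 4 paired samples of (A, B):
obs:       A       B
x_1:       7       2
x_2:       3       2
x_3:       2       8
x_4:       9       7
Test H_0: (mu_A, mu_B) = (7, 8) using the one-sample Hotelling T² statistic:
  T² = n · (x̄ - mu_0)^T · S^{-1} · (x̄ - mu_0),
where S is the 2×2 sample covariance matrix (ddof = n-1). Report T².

Step 1 — sample mean vector:
  mean(A) = (7 + 3 + 2 + 9) / 4 = 21/4 = 5.25
  mean(B) = (2 + 2 + 8 + 7) / 4 = 19/4 = 4.75
  x̄ = (5.25, 4.75),  deviation x̄ - mu_0 = (5.25, 4.75) - (7, 8) = (-1.75, -3.25).

Step 2 — sample covariance matrix, S[i,j] = (1/(n-1)) · Σ_k (x_{k,i} - mean_i) · (x_{k,j} - mean_j), divisor n-1 = 3:
  S[A,A] = ((1.75)·(1.75) + (-2.25)·(-2.25) + (-3.25)·(-3.25) + (3.75)·(3.75)) / 3 = 32.75/3 = 10.9167
  S[A,B] = ((1.75)·(-2.75) + (-2.25)·(-2.75) + (-3.25)·(3.25) + (3.75)·(2.25)) / 3 = -0.75/3 = -0.25
  S[B,B] = ((-2.75)·(-2.75) + (-2.75)·(-2.75) + (3.25)·(3.25) + (2.25)·(2.25)) / 3 = 30.75/3 = 10.25
  S = [[10.9167, -0.25],
 [-0.25, 10.25]].

Step 3 — invert S. det(S) = 10.9167·10.25 - (-0.25)² = 111.8333.
  S^{-1} = (1/det) · [[d, -b], [-b, a]] = [[0.0917, 0.0022],
 [0.0022, 0.0976]].

Step 4 — quadratic form (x̄ - mu_0)^T · S^{-1} · (x̄ - mu_0):
  S^{-1} · (x̄ - mu_0) = (-0.1677, -0.3212),
  (x̄ - mu_0)^T · [...] = (-1.75)·(-0.1677) + (-3.25)·(-0.3212) = 1.3372.

Step 5 — scale by n: T² = 4 · 1.3372 = 5.3487.

T² ≈ 5.3487


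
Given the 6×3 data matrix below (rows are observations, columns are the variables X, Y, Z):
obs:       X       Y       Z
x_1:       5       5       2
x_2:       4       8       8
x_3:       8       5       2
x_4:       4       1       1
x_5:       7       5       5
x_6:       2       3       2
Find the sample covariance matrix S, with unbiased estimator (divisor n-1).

Step 1 — column means:
  mean(X) = (5 + 4 + 8 + 4 + 7 + 2) / 6 = 30/6 = 5
  mean(Y) = (5 + 8 + 5 + 1 + 5 + 3) / 6 = 27/6 = 4.5
  mean(Z) = (2 + 8 + 2 + 1 + 5 + 2) / 6 = 20/6 = 3.3333

Step 2 — sample covariance S[i,j] = (1/(n-1)) · Σ_k (x_{k,i} - mean_i) · (x_{k,j} - mean_j), with n-1 = 5.
  S[X,X] = ((0)·(0) + (-1)·(-1) + (3)·(3) + (-1)·(-1) + (2)·(2) + (-3)·(-3)) / 5 = 24/5 = 4.8
  S[X,Y] = ((0)·(0.5) + (-1)·(3.5) + (3)·(0.5) + (-1)·(-3.5) + (2)·(0.5) + (-3)·(-1.5)) / 5 = 7/5 = 1.4
  S[X,Z] = ((0)·(-1.3333) + (-1)·(4.6667) + (3)·(-1.3333) + (-1)·(-2.3333) + (2)·(1.6667) + (-3)·(-1.3333)) / 5 = 1/5 = 0.2
  S[Y,Y] = ((0.5)·(0.5) + (3.5)·(3.5) + (0.5)·(0.5) + (-3.5)·(-3.5) + (0.5)·(0.5) + (-1.5)·(-1.5)) / 5 = 27.5/5 = 5.5
  S[Y,Z] = ((0.5)·(-1.3333) + (3.5)·(4.6667) + (0.5)·(-1.3333) + (-3.5)·(-2.3333) + (0.5)·(1.6667) + (-1.5)·(-1.3333)) / 5 = 26/5 = 5.2
  S[Z,Z] = ((-1.3333)·(-1.3333) + (4.6667)·(4.6667) + (-1.3333)·(-1.3333) + (-2.3333)·(-2.3333) + (1.6667)·(1.6667) + (-1.3333)·(-1.3333)) / 5 = 35.3333/5 = 7.0667

S is symmetric (S[j,i] = S[i,j]). Assembling:

S = [[4.8, 1.4, 0.2],
 [1.4, 5.5, 5.2],
 [0.2, 5.2, 7.0667]]
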